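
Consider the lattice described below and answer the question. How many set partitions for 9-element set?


B(n) = number of set partitions of an n-element set.
B(n) satisfies the recurrence: B(n+1) = sum_k C(n,k)*B(k).
B(9) = 21147


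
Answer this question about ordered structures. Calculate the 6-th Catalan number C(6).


C(n) = C(2n, n) / (n+1).
C(12, 6) = 924
C(6) = 924 / 7 = 132


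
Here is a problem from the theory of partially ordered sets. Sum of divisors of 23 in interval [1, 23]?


Interval [1,23] in divisors of 23: [1, 23]
Sum = 24


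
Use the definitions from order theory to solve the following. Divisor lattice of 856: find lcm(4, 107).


In a divisor lattice, join = lcm (least common multiple).
gcd(4,107) = 1
lcm(4,107) = 4*107/gcd = 428/1 = 428


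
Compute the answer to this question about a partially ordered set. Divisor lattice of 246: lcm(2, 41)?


Join=lcm.
gcd(2,41)=1
lcm=82


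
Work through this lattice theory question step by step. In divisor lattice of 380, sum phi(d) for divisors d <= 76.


Divisors of 380 up to 76: [1, 2, 4, 5, 10, 19, 20, 38, 76]
phi values: [1, 1, 2, 4, 4, 18, 8, 18, 36]
Sum = 92


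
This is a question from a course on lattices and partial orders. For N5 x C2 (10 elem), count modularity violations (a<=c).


Modular law: if a <= c then a v (b ^ c) = (a v b) ^ c.
Check all triples (a,b,c) with a <= c among 10 elements.
  e.g. a=(a,0), b=(c,0), c=(b,0): lhs=(a,0) != rhs=(b,0)
  e.g. a=(a,0), b=(c,1), c=(b,0): lhs=(a,0) != rhs=(b,0)
Total violating triples: 6


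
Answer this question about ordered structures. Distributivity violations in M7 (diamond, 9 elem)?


Distributive law: a ^ (b v c) = (a ^ b) v (a ^ c).
Check all 9^3 = 729 ordered triples (a,b,c).
  e.g. a=a1, b=a2, c=a3: lhs=a1 != rhs=0
  e.g. a=a1, b=a2, c=a4: lhs=a1 != rhs=0
Total violating triples: 210


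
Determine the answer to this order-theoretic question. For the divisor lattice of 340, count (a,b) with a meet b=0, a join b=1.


Complement pair (a,b): a meet b = bottom, a join b = top.
Here: gcd(a,b)=1 and lcm(a,b)=340, i.e. a*b=340 with a,b coprime.
Pairs found: (1,340), (4,85), (5,68), (17,20), ... (4 more)
Total ordered pairs: 8


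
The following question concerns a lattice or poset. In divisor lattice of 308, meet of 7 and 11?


In a divisor lattice, meet = gcd (greatest common divisor).
By Euclidean algorithm or factoring: gcd(7,11) = 1


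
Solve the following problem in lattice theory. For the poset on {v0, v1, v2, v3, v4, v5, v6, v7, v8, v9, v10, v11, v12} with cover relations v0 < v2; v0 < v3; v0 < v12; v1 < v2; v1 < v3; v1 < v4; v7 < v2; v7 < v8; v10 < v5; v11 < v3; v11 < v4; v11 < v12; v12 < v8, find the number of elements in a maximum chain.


A chain is a totally ordered subset; we count the number of elements in a maximum chain.
Compute, for each element x, the size of the longest chain ending at x:
  v0: 1
  v1: 1
  v6: 1
  v7: 1
  v9: 1
  v10: 1
  ...
A maximum chain: v0 < v12 < v8
Number of elements in the longest chain: 3


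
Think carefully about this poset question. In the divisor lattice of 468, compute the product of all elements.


Divisors of 468: [1, 2, 3, 4, 6, 9, 12, 13, 18, 26, 36, 39, 52, 78, 117, 156, 234, 468]
Product = n^(d(n)/2) = 468^(18/2)
Product = 1076992496812124640903168


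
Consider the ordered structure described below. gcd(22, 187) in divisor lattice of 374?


Meet=gcd.
gcd(22,187)=11


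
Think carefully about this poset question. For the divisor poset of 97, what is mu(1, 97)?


In a divisor lattice, mu(a,b) = mu(b/a) where mu is the classical Mobius function.
b/a = 97/1 = 97
Prime factorization of 97: primes [97]
97 is squarefree with 1 prime factor(s), so mu(97) = (-1)^1 = -1


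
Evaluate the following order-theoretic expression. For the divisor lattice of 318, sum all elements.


sigma(n) = sum of divisors.
Divisors of 318: [1, 2, 3, 6, 53, 106, 159, 318]
Sum = 648


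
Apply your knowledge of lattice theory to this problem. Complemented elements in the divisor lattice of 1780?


An element a is complemented if some b has a meet b = bottom, a join b = top.
a is complemented iff gcd(a, n/a)=1, i.e. a is a unitary divisor of 1780.
Complemented elements: 1, 4, 5, 20, 89, 356, ... (2 more)
Count: 8


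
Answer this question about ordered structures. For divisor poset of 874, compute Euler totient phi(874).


phi(n) = n * prod_{p|n} (1 - 1/p).
Prime divisors of 874: [2, 19, 23]
phi(874) = 874 * (1 - 1/2) * (1 - 1/19) * (1 - 1/23)
phi(874) = 396


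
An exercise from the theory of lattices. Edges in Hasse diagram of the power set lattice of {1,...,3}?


A cover relation a -< b holds when a < b with no c strictly between.
Cover relations:
  {} -< {1}
  {} -< {2}
  {} -< {3}
  {1} -< {1,2}
  {1} -< {1,3}
  {2} -< {1,2}
  {2} -< {2,3}
  {3} -< {1,3}
  ...4 more
Total: 12


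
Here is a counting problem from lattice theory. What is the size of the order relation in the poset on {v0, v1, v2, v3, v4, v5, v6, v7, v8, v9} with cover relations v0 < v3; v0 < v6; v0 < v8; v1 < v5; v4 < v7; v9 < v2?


The order relation is {(a,b) : a <= b}, reflexive so it includes (a,a).
Examples: (v0,v0), (v0,v3), (v0,v6), (v0,v8), (v1,v1), ...
Total ordered pairs: 16


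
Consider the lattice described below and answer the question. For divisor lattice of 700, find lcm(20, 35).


In a divisor lattice, join = lcm (least common multiple).
Compute lcm iteratively: start with first element, then lcm(current, next).
Elements: [20, 35]
lcm(20,35) = 140
Final lcm = 140


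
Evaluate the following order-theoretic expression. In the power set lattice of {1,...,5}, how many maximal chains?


A maximal chain goes from the minimum element to a maximal element via cover relations.
Counting all min-to-max paths in the cover graph.
Total maximal chains: 120


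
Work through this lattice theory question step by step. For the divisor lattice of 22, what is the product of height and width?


Height = length of longest chain minus 1; width = size of largest antichain.
A maximum chain: 1 | 11 | 22  (height 2).
A maximum antichain: {2, 11}  (width 2).
Product = 2 * 2 = 4


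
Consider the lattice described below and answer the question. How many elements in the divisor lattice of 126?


Divisors of 126: [1, 2, 3, 6, 7, 9, 14, 18, 21, 42, 63, 126]
Count: 12


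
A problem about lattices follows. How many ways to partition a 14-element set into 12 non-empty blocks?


S(n,k) = k*S(n-1,k) + S(n-1,k-1).
S(13,12) = 78, S(13,11) = 2431
S(14,12) = 12*78 + 2431 = 936 + 2431
S(14,12) = 3367


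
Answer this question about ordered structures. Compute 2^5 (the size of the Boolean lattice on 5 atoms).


Power set = 2^n.
2^5 = 32


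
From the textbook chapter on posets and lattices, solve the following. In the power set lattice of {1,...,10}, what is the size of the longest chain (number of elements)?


A chain is a totally ordered subset; we count the number of elements in a maximum chain.
Compute, for each element x, the size of the longest chain ending at x:
  {}: 1
  {1}: 2
  {2}: 2
  {3}: 2
  {4}: 2
  {5}: 2
  ...
A maximum chain: {} < {1} < {1,2} < {1,2,3} < {1,2,3,4} < {1,2,3,4,5} < {1,2,3,4,5,6} < {1,2,3,4,5,6,7} < {1,2,3,4,5,6,7,8} < {1,2,3,4,5,6,7,8,9} < {1,2,3,4,5,6,7,8,9,10}
Number of elements in the longest chain: 11


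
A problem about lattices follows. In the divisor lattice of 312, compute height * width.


Height = length of longest chain minus 1; width = size of largest antichain.
A maximum chain: 1 | 13 | 39 | 78 | 156 | 312  (height 5).
A maximum antichain: {4, 6, 26, 39}  (width 4).
Product = 5 * 4 = 20


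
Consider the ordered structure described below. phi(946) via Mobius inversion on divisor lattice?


phi(n) = n * prod_{p|n} (1 - 1/p).
Prime divisors of 946: [2, 11, 43]
phi(946) = 946 * (1 - 1/2) * (1 - 1/11) * (1 - 1/43)
phi(946) = 420


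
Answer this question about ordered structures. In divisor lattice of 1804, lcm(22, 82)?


Join=lcm.
gcd(22,82)=2
lcm=902


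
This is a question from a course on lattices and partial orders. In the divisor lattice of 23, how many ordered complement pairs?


Complement pair (a,b): a meet b = bottom, a join b = top.
Here: gcd(a,b)=1 and lcm(a,b)=23, i.e. a*b=23 with a,b coprime.
Pairs found: (1,23), (23,1)
Total ordered pairs: 2


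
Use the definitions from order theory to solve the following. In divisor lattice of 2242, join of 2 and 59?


In a divisor lattice, join = lcm (least common multiple).
gcd(2,59) = 1
lcm(2,59) = 2*59/gcd = 118/1 = 118


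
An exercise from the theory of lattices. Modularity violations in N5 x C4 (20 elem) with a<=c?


Modular law: if a <= c then a v (b ^ c) = (a v b) ^ c.
Check all triples (a,b,c) with a <= c among 20 elements.
  e.g. a=(a,0), b=(c,0), c=(b,0): lhs=(a,0) != rhs=(b,0)
  e.g. a=(a,0), b=(c,1), c=(b,0): lhs=(a,0) != rhs=(b,0)
Total violating triples: 40


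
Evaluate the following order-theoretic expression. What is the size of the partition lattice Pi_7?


B(n) = number of set partitions of an n-element set.
B(n) satisfies the recurrence: B(n+1) = sum_k C(n,k)*B(k).
B(7) = 877


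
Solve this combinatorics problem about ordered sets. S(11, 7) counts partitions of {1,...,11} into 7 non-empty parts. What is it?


S(n,k) = k*S(n-1,k) + S(n-1,k-1).
S(10,7) = 5880, S(10,6) = 22827
S(11,7) = 7*5880 + 22827 = 41160 + 22827
S(11,7) = 63987


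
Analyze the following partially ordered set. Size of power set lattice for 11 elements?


Power set = 2^n.
2^11 = 2048


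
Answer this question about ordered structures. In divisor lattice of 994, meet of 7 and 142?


In a divisor lattice, meet = gcd (greatest common divisor).
By Euclidean algorithm or factoring: gcd(7,142) = 1


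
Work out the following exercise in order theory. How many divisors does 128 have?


Divisors of 128: [1, 2, 4, 8, 16, 32, 64, 128]
Count: 8


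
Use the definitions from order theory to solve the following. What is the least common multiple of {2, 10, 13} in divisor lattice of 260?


In a divisor lattice, join = lcm (least common multiple).
Compute lcm iteratively: start with first element, then lcm(current, next).
Elements: [2, 10, 13]
lcm(2,10) = 10
lcm(10,13) = 130
Final lcm = 130


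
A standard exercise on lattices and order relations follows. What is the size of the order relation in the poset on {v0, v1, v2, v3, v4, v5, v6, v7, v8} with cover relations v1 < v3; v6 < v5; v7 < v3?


The order relation is {(a,b) : a <= b}, reflexive so it includes (a,a).
Examples: (v0,v0), (v1,v1), (v1,v3), (v2,v2), (v3,v3), ...
Total ordered pairs: 12


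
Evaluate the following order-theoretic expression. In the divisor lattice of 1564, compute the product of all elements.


Divisors of 1564: [1, 2, 4, 17, 23, 34, 46, 68, 92, 391, 782, 1564]
Product = n^(d(n)/2) = 1564^(12/2)
Product = 14635935683435892736


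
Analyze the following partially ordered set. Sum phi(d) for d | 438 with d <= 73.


Divisors of 438 up to 73: [1, 2, 3, 6, 73]
phi values: [1, 1, 2, 2, 72]
Sum = 78


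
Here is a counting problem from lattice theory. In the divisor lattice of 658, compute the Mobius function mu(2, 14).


In a divisor lattice, mu(a,b) = mu(b/a) where mu is the classical Mobius function.
b/a = 14/2 = 7
Prime factorization of 7: primes [7]
7 is squarefree with 1 prime factor(s), so mu(7) = (-1)^1 = -1


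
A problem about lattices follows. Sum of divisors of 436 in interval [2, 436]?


Interval [2,436] in divisors of 436: [2, 4, 218, 436]
Sum = 660


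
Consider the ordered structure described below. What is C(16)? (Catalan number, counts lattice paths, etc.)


C(n) = C(2n, n) / (n+1).
C(32, 16) = 601080390
C(16) = 601080390 / 17 = 35357670


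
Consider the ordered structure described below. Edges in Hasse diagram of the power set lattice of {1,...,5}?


A cover relation a -< b holds when a < b with no c strictly between.
Cover relations:
  {} -< {1}
  {} -< {2}
  {} -< {3}
  {} -< {4}
  {} -< {5}
  {1} -< {1,2}
  {1} -< {1,3}
  {1} -< {1,4}
  ...72 more
Total: 80


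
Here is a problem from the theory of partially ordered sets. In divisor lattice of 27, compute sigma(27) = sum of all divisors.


sigma(n) = sum of divisors.
Divisors of 27: [1, 3, 9, 27]
Sum = 40


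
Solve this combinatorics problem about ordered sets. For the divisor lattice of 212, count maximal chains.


A maximal chain goes from the minimum element to a maximal element via cover relations.
Counting all min-to-max paths in the cover graph.
Total maximal chains: 3


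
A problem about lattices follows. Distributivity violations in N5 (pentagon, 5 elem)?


Distributive law: a ^ (b v c) = (a ^ b) v (a ^ c).
Check all 5^3 = 125 ordered triples (a,b,c).
  e.g. a=b, b=a, c=c: lhs=b != rhs=a
  e.g. a=b, b=c, c=a: lhs=b != rhs=a
Total violating triples: 2


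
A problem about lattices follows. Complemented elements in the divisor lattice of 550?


An element a is complemented if some b has a meet b = bottom, a join b = top.
a is complemented iff gcd(a, n/a)=1, i.e. a is a unitary divisor of 550.
Complemented elements: 1, 2, 11, 22, 25, 50, ... (2 more)
Count: 8


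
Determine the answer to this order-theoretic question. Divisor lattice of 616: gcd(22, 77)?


Meet=gcd.
gcd(22,77)=11


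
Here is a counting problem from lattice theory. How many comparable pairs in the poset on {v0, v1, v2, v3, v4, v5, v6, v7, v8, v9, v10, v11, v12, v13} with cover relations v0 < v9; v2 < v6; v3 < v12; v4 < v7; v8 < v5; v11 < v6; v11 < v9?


A comparable pair {a,b} has a < b or b < a in the order.
Count unordered pairs where one element is strictly below the other.
Examples: {v0,v9}, {v2,v6}, {v3,v12}, {v4,v7}, ...
Total comparable pairs: 7


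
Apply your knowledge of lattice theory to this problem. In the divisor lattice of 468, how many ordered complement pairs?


Complement pair (a,b): a meet b = bottom, a join b = top.
Here: gcd(a,b)=1 and lcm(a,b)=468, i.e. a*b=468 with a,b coprime.
Pairs found: (1,468), (4,117), (9,52), (13,36), ... (4 more)
Total ordered pairs: 8


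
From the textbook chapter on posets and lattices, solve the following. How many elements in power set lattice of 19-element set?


Power set = 2^n.
2^19 = 524288


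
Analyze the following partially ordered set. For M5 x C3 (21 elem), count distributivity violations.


Distributive law: a ^ (b v c) = (a ^ b) v (a ^ c).
Check all 21^3 = 9261 ordered triples (a,b,c).
  e.g. a=(a1,0), b=(a2,0), c=(a3,0): lhs=(a1,0) != rhs=(0,0)
  e.g. a=(a1,0), b=(a2,0), c=(a3,1): lhs=(a1,0) != rhs=(0,0)
Total violating triples: 1620


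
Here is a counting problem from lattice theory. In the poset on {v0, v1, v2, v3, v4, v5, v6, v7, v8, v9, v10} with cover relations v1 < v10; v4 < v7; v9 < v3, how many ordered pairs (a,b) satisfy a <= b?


The order relation is {(a,b) : a <= b}, reflexive so it includes (a,a).
Examples: (v0,v0), (v1,v1), (v1,v10), (v10,v10), (v2,v2), ...
Total ordered pairs: 14


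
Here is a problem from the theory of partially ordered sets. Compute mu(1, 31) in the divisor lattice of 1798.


In a divisor lattice, mu(a,b) = mu(b/a) where mu is the classical Mobius function.
b/a = 31/1 = 31
Prime factorization of 31: primes [31]
31 is squarefree with 1 prime factor(s), so mu(31) = (-1)^1 = -1


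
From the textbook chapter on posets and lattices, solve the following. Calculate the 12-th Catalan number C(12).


C(n) = C(2n, n) / (n+1).
C(24, 12) = 2704156
C(12) = 2704156 / 13 = 208012


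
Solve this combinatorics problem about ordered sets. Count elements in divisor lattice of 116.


Divisors of 116: [1, 2, 4, 29, 58, 116]
Count: 6


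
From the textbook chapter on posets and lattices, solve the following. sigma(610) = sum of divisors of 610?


sigma(n) = sum of divisors.
Divisors of 610: [1, 2, 5, 10, 61, 122, 305, 610]
Sum = 1116


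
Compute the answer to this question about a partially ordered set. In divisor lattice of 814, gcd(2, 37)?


Meet=gcd.
gcd(2,37)=1


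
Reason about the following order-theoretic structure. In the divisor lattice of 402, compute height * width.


Height = length of longest chain minus 1; width = size of largest antichain.
A maximum chain: 1 | 67 | 201 | 402  (height 3).
A maximum antichain: {2, 3, 67}  (width 3).
Product = 3 * 3 = 9


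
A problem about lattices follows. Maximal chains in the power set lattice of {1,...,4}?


A maximal chain goes from the minimum element to a maximal element via cover relations.
Counting all min-to-max paths in the cover graph.
Total maximal chains: 24


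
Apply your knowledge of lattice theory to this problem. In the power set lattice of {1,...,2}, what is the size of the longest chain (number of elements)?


A chain is a totally ordered subset; we count the number of elements in a maximum chain.
Compute, for each element x, the size of the longest chain ending at x:
  {}: 1
  {1}: 2
  {2}: 2
  {1,2}: 3
A maximum chain: {} < {1} < {1,2}
Number of elements in the longest chain: 3


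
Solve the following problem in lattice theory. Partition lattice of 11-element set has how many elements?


B(n) = number of set partitions of an n-element set.
B(n) satisfies the recurrence: B(n+1) = sum_k C(n,k)*B(k).
B(11) = 678570


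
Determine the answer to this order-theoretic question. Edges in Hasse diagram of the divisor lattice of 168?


A cover relation a -< b holds when a < b with no c strictly between.
Cover relations:
  1 -< 2
  1 -< 3
  1 -< 7
  2 -< 4
  2 -< 6
  2 -< 14
  3 -< 6
  3 -< 21
  ...20 more
Total: 28


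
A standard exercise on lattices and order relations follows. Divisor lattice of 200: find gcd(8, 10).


In a divisor lattice, meet = gcd (greatest common divisor).
By Euclidean algorithm or factoring: gcd(8,10) = 2


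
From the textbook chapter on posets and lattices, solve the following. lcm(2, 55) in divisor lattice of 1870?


Join=lcm.
gcd(2,55)=1
lcm=110


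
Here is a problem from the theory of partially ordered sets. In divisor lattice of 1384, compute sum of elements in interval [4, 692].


Interval [4,692] in divisors of 1384: [4, 692]
Sum = 696


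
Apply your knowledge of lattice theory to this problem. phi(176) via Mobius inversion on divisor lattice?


phi(n) = n * prod_{p|n} (1 - 1/p).
Prime divisors of 176: [2, 11]
phi(176) = 176 * (1 - 1/2) * (1 - 1/11)
phi(176) = 80


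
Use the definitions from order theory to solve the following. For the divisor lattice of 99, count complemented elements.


An element a is complemented if some b has a meet b = bottom, a join b = top.
a is complemented iff gcd(a, n/a)=1, i.e. a is a unitary divisor of 99.
Complemented elements: 1, 9, 11, 99
Count: 4


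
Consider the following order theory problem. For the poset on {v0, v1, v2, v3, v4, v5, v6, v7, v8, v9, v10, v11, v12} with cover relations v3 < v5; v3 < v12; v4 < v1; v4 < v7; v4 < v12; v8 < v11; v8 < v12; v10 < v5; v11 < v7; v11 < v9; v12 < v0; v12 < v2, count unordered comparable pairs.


A comparable pair {a,b} has a < b or b < a in the order.
Count unordered pairs where one element is strictly below the other.
Examples: {v0,v3}, {v0,v4}, {v0,v8}, {v0,v12}, ...
Total comparable pairs: 20


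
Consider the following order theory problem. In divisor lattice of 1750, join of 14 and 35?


In a divisor lattice, join = lcm (least common multiple).
gcd(14,35) = 7
lcm(14,35) = 14*35/gcd = 490/7 = 70


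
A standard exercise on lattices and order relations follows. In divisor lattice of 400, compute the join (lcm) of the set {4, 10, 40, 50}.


In a divisor lattice, join = lcm (least common multiple).
Compute lcm iteratively: start with first element, then lcm(current, next).
Elements: [4, 10, 40, 50]
lcm(4,10) = 20
lcm(20,40) = 40
lcm(40,50) = 200
Final lcm = 200


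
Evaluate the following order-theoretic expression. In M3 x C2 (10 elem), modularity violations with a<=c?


Modular law: if a <= c then a v (b ^ c) = (a v b) ^ c.
Check all triples (a,b,c) with a <= c among 10 elements.
This lattice is modular (diamonds M_m and their chain-products are modular).
Total violating triples: 0


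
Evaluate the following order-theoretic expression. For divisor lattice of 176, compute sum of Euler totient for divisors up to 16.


Divisors of 176 up to 16: [1, 2, 4, 8, 11, 16]
phi values: [1, 1, 2, 4, 10, 8]
Sum = 26


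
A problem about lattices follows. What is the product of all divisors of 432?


Divisors of 432: [1, 2, 3, 4, 6, 8, 9, 12, 16, 18, 24, 27, 36, 48, 54, 72, 108, 144, 216, 432]
Product = n^(d(n)/2) = 432^(20/2)
Product = 226379693794030958489370624


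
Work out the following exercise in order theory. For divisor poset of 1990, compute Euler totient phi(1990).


phi(n) = n * prod_{p|n} (1 - 1/p).
Prime divisors of 1990: [2, 5, 199]
phi(1990) = 1990 * (1 - 1/2) * (1 - 1/5) * (1 - 1/199)
phi(1990) = 792


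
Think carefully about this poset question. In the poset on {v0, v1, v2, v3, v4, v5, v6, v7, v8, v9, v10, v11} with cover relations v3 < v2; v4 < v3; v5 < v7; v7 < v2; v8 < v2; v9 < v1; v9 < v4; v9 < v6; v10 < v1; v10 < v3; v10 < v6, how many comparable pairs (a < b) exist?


A comparable pair {a,b} has a < b or b < a in the order.
Count unordered pairs where one element is strictly below the other.
Examples: {v1,v9}, {v1,v10}, {v2,v3}, {v2,v4}, ...
Total comparable pairs: 16


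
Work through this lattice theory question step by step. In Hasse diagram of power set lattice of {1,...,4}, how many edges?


A cover relation a -< b holds when a < b with no c strictly between.
Cover relations:
  {} -< {1}
  {} -< {2}
  {} -< {3}
  {} -< {4}
  {1} -< {1,2}
  {1} -< {1,3}
  {1} -< {1,4}
  {2} -< {1,2}
  ...24 more
Total: 32


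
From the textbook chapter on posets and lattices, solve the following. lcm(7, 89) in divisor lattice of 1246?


Join=lcm.
gcd(7,89)=1
lcm=623


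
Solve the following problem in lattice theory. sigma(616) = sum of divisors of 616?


sigma(n) = sum of divisors.
Divisors of 616: [1, 2, 4, 7, 8, 11, 14, 22, 28, 44, 56, 77, 88, 154, 308, 616]
Sum = 1440


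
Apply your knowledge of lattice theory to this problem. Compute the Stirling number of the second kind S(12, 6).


S(n,k) = k*S(n-1,k) + S(n-1,k-1).
S(11,6) = 179487, S(11,5) = 246730
S(12,6) = 6*179487 + 246730 = 1076922 + 246730
S(12,6) = 1323652


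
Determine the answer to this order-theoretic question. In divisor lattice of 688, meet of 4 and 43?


In a divisor lattice, meet = gcd (greatest common divisor).
By Euclidean algorithm or factoring: gcd(4,43) = 1


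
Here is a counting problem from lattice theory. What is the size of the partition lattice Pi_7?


B(n) = number of set partitions of an n-element set.
B(n) satisfies the recurrence: B(n+1) = sum_k C(n,k)*B(k).
B(7) = 877


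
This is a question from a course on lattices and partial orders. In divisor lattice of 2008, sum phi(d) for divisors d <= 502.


Divisors of 2008 up to 502: [1, 2, 4, 8, 251, 502]
phi values: [1, 1, 2, 4, 250, 250]
Sum = 508


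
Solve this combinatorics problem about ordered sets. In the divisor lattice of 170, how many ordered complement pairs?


Complement pair (a,b): a meet b = bottom, a join b = top.
Here: gcd(a,b)=1 and lcm(a,b)=170, i.e. a*b=170 with a,b coprime.
Pairs found: (1,170), (2,85), (5,34), (10,17), ... (4 more)
Total ordered pairs: 8


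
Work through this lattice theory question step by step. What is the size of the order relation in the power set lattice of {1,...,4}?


The order relation is {(a,b) : a <= b}, reflexive so it includes (a,a).
Examples: ({},{}), ({},{1,2}), ({},{1,2,3}), ({},{1,2,3,4}), ({},{1,2,4}), ...
Total ordered pairs: 81


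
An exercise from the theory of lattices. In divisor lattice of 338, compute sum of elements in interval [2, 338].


Interval [2,338] in divisors of 338: [2, 26, 338]
Sum = 366


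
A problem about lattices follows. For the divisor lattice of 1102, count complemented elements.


An element a is complemented if some b has a meet b = bottom, a join b = top.
a is complemented iff gcd(a, n/a)=1, i.e. a is a unitary divisor of 1102.
Complemented elements: 1, 2, 19, 29, 38, 58, ... (2 more)
Count: 8


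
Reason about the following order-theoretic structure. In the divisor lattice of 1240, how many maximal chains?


A maximal chain goes from the minimum element to a maximal element via cover relations.
Counting all min-to-max paths in the cover graph.
Total maximal chains: 20


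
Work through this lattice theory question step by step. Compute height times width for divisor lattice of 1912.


Height = length of longest chain minus 1; width = size of largest antichain.
A maximum chain: 1 | 239 | 478 | 956 | 1912  (height 4).
A maximum antichain: {2, 239}  (width 2).
Product = 4 * 2 = 8


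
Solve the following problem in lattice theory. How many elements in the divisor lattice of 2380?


Divisors of 2380: [1, 2, 4, 5, 7, 10, 14, 17, 20, 28, 34, 35, 68, 70, 85, 119, 140, 170, 238, 340, 476, 595, 1190, 2380]
Count: 24


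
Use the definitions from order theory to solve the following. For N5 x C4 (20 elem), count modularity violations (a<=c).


Modular law: if a <= c then a v (b ^ c) = (a v b) ^ c.
Check all triples (a,b,c) with a <= c among 20 elements.
  e.g. a=(a,0), b=(c,0), c=(b,0): lhs=(a,0) != rhs=(b,0)
  e.g. a=(a,0), b=(c,1), c=(b,0): lhs=(a,0) != rhs=(b,0)
Total violating triples: 40


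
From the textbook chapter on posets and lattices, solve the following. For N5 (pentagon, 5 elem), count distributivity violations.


Distributive law: a ^ (b v c) = (a ^ b) v (a ^ c).
Check all 5^3 = 125 ordered triples (a,b,c).
  e.g. a=b, b=a, c=c: lhs=b != rhs=a
  e.g. a=b, b=c, c=a: lhs=b != rhs=a
Total violating triples: 2


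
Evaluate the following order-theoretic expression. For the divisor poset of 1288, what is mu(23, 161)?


In a divisor lattice, mu(a,b) = mu(b/a) where mu is the classical Mobius function.
b/a = 161/23 = 7
Prime factorization of 7: primes [7]
7 is squarefree with 1 prime factor(s), so mu(7) = (-1)^1 = -1


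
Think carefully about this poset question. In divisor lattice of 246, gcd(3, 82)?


Meet=gcd.
gcd(3,82)=1


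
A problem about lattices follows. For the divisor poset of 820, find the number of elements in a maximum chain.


A chain is a totally ordered subset; we count the number of elements in a maximum chain.
Compute, for each element x, the size of the longest chain ending at x:
  1: 1
  2: 2
  5: 2
  41: 2
  4: 3
  10: 3
  ...
A maximum chain: 1 < 2 < 4 < 20 < 820
Number of elements in the longest chain: 5


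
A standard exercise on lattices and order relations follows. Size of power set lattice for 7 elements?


Power set = 2^n.
2^7 = 128


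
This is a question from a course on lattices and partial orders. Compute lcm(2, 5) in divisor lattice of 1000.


In a divisor lattice, join = lcm (least common multiple).
gcd(2,5) = 1
lcm(2,5) = 2*5/gcd = 10/1 = 10


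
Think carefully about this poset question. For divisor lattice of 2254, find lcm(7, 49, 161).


In a divisor lattice, join = lcm (least common multiple).
Compute lcm iteratively: start with first element, then lcm(current, next).
Elements: [7, 49, 161]
lcm(7,49) = 49
lcm(49,161) = 1127
Final lcm = 1127


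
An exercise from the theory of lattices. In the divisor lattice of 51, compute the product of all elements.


Divisors of 51: [1, 3, 17, 51]
Product = n^(d(n)/2) = 51^(4/2)
Product = 2601


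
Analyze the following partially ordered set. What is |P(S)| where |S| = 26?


Power set = 2^n.
2^26 = 67108864


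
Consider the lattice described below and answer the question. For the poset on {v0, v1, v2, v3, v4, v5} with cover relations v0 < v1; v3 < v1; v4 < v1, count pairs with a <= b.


The order relation is {(a,b) : a <= b}, reflexive so it includes (a,a).
Examples: (v0,v0), (v0,v1), (v1,v1), (v2,v2), (v3,v1), ...
Total ordered pairs: 9


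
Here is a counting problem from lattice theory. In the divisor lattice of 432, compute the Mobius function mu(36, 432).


In a divisor lattice, mu(a,b) = mu(b/a) where mu is the classical Mobius function.
b/a = 432/36 = 12
Prime factorization of 12: primes [2, 3]
12 is not squarefree, so mu(12) = 0


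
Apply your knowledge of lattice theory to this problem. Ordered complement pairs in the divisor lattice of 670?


Complement pair (a,b): a meet b = bottom, a join b = top.
Here: gcd(a,b)=1 and lcm(a,b)=670, i.e. a*b=670 with a,b coprime.
Pairs found: (1,670), (2,335), (5,134), (10,67), ... (4 more)
Total ordered pairs: 8


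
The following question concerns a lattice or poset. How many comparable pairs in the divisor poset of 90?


A comparable pair {a,b} has a < b or b < a in the order.
Count unordered pairs where one element is strictly below the other.
Examples: {1,2}, {1,3}, {1,5}, {1,6}, ...
Total comparable pairs: 42


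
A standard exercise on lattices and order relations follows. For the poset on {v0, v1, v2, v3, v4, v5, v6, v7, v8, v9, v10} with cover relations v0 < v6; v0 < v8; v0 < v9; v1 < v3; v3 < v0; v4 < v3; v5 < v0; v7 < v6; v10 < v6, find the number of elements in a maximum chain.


A chain is a totally ordered subset; we count the number of elements in a maximum chain.
Compute, for each element x, the size of the longest chain ending at x:
  v1: 1
  v2: 1
  v4: 1
  v5: 1
  v7: 1
  v10: 1
  ...
A maximum chain: v1 < v3 < v0 < v6
Number of elements in the longest chain: 4


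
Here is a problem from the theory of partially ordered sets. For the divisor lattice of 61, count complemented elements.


An element a is complemented if some b has a meet b = bottom, a join b = top.
a is complemented iff gcd(a, n/a)=1, i.e. a is a unitary divisor of 61.
Complemented elements: 1, 61
Count: 2


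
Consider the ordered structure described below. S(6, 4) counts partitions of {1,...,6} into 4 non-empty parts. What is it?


S(n,k) = k*S(n-1,k) + S(n-1,k-1).
S(5,4) = 10, S(5,3) = 25
S(6,4) = 4*10 + 25 = 40 + 25
S(6,4) = 65


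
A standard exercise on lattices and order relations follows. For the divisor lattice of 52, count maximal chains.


A maximal chain goes from the minimum element to a maximal element via cover relations.
Counting all min-to-max paths in the cover graph.
Total maximal chains: 3


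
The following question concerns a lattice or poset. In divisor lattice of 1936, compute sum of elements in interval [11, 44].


Interval [11,44] in divisors of 1936: [11, 22, 44]
Sum = 77


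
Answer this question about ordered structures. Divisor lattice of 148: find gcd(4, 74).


In a divisor lattice, meet = gcd (greatest common divisor).
By Euclidean algorithm or factoring: gcd(4,74) = 2


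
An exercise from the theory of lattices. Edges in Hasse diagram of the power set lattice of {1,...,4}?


A cover relation a -< b holds when a < b with no c strictly between.
Cover relations:
  {} -< {1}
  {} -< {2}
  {} -< {3}
  {} -< {4}
  {1} -< {1,2}
  {1} -< {1,3}
  {1} -< {1,4}
  {2} -< {1,2}
  ...24 more
Total: 32


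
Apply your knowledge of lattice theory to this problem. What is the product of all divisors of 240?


Divisors of 240: [1, 2, 3, 4, 5, 6, 8, 10, 12, 15, 16, 20, 24, 30, 40, 48, 60, 80, 120, 240]
Product = n^(d(n)/2) = 240^(20/2)
Product = 634033809653760000000000


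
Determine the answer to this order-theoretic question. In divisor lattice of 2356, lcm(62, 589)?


Join=lcm.
gcd(62,589)=31
lcm=1178


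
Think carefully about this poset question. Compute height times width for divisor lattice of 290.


Height = length of longest chain minus 1; width = size of largest antichain.
A maximum chain: 1 | 29 | 145 | 290  (height 3).
A maximum antichain: {2, 5, 29}  (width 3).
Product = 3 * 3 = 9


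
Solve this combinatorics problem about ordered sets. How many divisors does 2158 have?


Divisors of 2158: [1, 2, 13, 26, 83, 166, 1079, 2158]
Count: 8


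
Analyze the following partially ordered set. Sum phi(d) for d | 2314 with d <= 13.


Divisors of 2314 up to 13: [1, 2, 13]
phi values: [1, 1, 12]
Sum = 14


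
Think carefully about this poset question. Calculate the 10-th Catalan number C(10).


C(n) = C(2n, n) / (n+1).
C(20, 10) = 184756
C(10) = 184756 / 11 = 16796


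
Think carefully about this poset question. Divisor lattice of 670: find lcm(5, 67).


In a divisor lattice, join = lcm (least common multiple).
gcd(5,67) = 1
lcm(5,67) = 5*67/gcd = 335/1 = 335


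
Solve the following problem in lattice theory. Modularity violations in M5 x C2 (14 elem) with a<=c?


Modular law: if a <= c then a v (b ^ c) = (a v b) ^ c.
Check all triples (a,b,c) with a <= c among 14 elements.
This lattice is modular (diamonds M_m and their chain-products are modular).
Total violating triples: 0


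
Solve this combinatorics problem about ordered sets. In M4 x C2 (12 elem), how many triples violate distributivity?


Distributive law: a ^ (b v c) = (a ^ b) v (a ^ c).
Check all 12^3 = 1728 ordered triples (a,b,c).
  e.g. a=(a1,0), b=(a2,0), c=(a3,0): lhs=(a1,0) != rhs=(0,0)
  e.g. a=(a1,0), b=(a2,0), c=(a3,1): lhs=(a1,0) != rhs=(0,0)
Total violating triples: 192


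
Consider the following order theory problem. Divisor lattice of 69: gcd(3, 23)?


Meet=gcd.
gcd(3,23)=1


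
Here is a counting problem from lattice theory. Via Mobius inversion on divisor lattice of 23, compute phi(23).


phi(n) = n * prod_{p|n} (1 - 1/p).
Prime divisors of 23: [23]
phi(23) = 23 * (1 - 1/23)
phi(23) = 22


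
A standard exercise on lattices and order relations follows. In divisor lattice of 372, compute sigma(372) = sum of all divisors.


sigma(n) = sum of divisors.
Divisors of 372: [1, 2, 3, 4, 6, 12, 31, 62, 93, 124, 186, 372]
Sum = 896


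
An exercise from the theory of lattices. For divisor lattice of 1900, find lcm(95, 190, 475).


In a divisor lattice, join = lcm (least common multiple).
Compute lcm iteratively: start with first element, then lcm(current, next).
Elements: [95, 190, 475]
lcm(95,190) = 190
lcm(190,475) = 950
Final lcm = 950


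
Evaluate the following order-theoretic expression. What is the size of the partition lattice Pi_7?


B(n) = number of set partitions of an n-element set.
B(n) satisfies the recurrence: B(n+1) = sum_k C(n,k)*B(k).
B(7) = 877


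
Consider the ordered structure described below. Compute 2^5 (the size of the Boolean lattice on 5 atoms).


Power set = 2^n.
2^5 = 32


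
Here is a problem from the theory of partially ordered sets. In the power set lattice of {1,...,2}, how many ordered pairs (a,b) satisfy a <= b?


The order relation is {(a,b) : a <= b}, reflexive so it includes (a,a).
Examples: ({},{}), ({},{1,2}), ({},{1}), ({},{2}), ({1,2},{1,2}), ...
Total ordered pairs: 9


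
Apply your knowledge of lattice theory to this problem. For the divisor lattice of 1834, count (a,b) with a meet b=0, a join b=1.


Complement pair (a,b): a meet b = bottom, a join b = top.
Here: gcd(a,b)=1 and lcm(a,b)=1834, i.e. a*b=1834 with a,b coprime.
Pairs found: (1,1834), (2,917), (7,262), (14,131), ... (4 more)
Total ordered pairs: 8


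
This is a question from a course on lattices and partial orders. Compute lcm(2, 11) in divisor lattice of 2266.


In a divisor lattice, join = lcm (least common multiple).
gcd(2,11) = 1
lcm(2,11) = 2*11/gcd = 22/1 = 22


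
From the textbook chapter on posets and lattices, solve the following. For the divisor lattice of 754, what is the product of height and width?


Height = length of longest chain minus 1; width = size of largest antichain.
A maximum chain: 1 | 29 | 377 | 754  (height 3).
A maximum antichain: {2, 13, 29}  (width 3).
Product = 3 * 3 = 9


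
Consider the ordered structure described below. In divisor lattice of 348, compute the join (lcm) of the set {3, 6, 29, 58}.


In a divisor lattice, join = lcm (least common multiple).
Compute lcm iteratively: start with first element, then lcm(current, next).
Elements: [3, 6, 29, 58]
lcm(3,6) = 6
lcm(6,29) = 174
lcm(174,58) = 174
Final lcm = 174


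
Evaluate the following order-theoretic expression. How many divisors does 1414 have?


Divisors of 1414: [1, 2, 7, 14, 101, 202, 707, 1414]
Count: 8


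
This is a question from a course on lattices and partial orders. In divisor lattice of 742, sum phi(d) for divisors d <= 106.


Divisors of 742 up to 106: [1, 2, 7, 14, 53, 106]
phi values: [1, 1, 6, 6, 52, 52]
Sum = 118


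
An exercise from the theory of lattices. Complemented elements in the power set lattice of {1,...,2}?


An element a is complemented if some b has a meet b = bottom, a join b = top.
every subset A has complement S\A, so all elements are complemented.
Complemented elements: {}, {1}, {2}, {1,2}
Count: 4


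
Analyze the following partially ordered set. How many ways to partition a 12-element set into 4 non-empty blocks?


S(n,k) = k*S(n-1,k) + S(n-1,k-1).
S(11,4) = 145750, S(11,3) = 28501
S(12,4) = 4*145750 + 28501 = 583000 + 28501
S(12,4) = 611501


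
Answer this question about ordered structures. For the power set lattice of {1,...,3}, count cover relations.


A cover relation a -< b holds when a < b with no c strictly between.
Cover relations:
  {} -< {1}
  {} -< {2}
  {} -< {3}
  {1} -< {1,2}
  {1} -< {1,3}
  {2} -< {1,2}
  {2} -< {2,3}
  {3} -< {1,3}
  ...4 more
Total: 12


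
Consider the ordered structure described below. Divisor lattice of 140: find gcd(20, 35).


In a divisor lattice, meet = gcd (greatest common divisor).
By Euclidean algorithm or factoring: gcd(20,35) = 5


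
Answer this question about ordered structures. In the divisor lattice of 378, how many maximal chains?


A maximal chain goes from the minimum element to a maximal element via cover relations.
Counting all min-to-max paths in the cover graph.
Total maximal chains: 20


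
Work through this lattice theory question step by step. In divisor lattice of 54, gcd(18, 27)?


Meet=gcd.
gcd(18,27)=9


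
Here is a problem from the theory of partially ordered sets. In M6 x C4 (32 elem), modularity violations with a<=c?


Modular law: if a <= c then a v (b ^ c) = (a v b) ^ c.
Check all triples (a,b,c) with a <= c among 32 elements.
This lattice is modular (diamonds M_m and their chain-products are modular).
Total violating triples: 0


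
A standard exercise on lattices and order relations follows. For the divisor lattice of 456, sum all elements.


sigma(n) = sum of divisors.
Divisors of 456: [1, 2, 3, 4, 6, 8, 12, 19, 24, 38, 57, 76, 114, 152, 228, 456]
Sum = 1200


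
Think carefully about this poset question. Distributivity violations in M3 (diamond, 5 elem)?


Distributive law: a ^ (b v c) = (a ^ b) v (a ^ c).
Check all 5^3 = 125 ordered triples (a,b,c).
  e.g. a=a1, b=a2, c=a3: lhs=a1 != rhs=0
  e.g. a=a1, b=a3, c=a2: lhs=a1 != rhs=0
Total violating triples: 6


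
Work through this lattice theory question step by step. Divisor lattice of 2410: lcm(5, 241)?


Join=lcm.
gcd(5,241)=1
lcm=1205


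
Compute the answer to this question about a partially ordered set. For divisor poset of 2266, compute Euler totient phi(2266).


phi(n) = n * prod_{p|n} (1 - 1/p).
Prime divisors of 2266: [2, 11, 103]
phi(2266) = 2266 * (1 - 1/2) * (1 - 1/11) * (1 - 1/103)
phi(2266) = 1020


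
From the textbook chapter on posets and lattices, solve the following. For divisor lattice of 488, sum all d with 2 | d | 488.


Interval [2,488] in divisors of 488: [2, 4, 8, 122, 244, 488]
Sum = 868


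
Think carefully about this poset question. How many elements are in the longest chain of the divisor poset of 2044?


A chain is a totally ordered subset; we count the number of elements in a maximum chain.
Compute, for each element x, the size of the longest chain ending at x:
  1: 1
  2: 2
  7: 2
  73: 2
  4: 3
  14: 3
  ...
A maximum chain: 1 < 2 < 4 < 28 < 2044
Number of elements in the longest chain: 5
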